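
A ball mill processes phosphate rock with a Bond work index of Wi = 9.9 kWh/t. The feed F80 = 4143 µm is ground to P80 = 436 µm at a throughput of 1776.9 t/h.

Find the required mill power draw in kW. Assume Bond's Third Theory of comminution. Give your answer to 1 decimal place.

W = 10 Wi (P80^-0.5 − F80^-0.5)
W = 10·9.9·(1/√436 − 1/√4143) = 10·9.9·(0.032355) = 3.2032 kWh/t
P = W·T = 3.2032·1776.9 = 5691.7 kW

P = 5691.7 kW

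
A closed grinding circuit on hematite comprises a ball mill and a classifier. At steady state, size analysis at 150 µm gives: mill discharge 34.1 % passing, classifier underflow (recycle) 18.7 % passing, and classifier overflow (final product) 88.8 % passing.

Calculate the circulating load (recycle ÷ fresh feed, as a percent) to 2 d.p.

CL = 355.19 %

Let r = R/F. Size balance at 150 µm:
(1+r)d = ru + o → r = (o−d)/(d−u)
r = (88.8 − 34.1)/(34.1 − 18.7) = 54.7/15.4 = 3.5519
CL = 100·r = 355.19 %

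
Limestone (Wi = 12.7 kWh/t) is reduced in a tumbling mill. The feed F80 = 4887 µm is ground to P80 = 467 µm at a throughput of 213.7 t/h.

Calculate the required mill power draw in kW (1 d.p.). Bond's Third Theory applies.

Bond: W = 10·Wi·(1/√P80 − 1/√F80)
W = 10·12.7·(1/√467 − 1/√4887) = 10·12.7·(0.031970) = 4.0602 kWh/t
P_mill = W·ṁ = 4.0602·213.7 = 867.7 kW

P = 867.7 kW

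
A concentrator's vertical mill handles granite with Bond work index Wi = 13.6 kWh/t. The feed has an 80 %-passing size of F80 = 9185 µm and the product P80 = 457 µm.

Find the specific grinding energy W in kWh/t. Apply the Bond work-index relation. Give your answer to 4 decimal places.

W = 10 Wi (P80^-0.5 − F80^-0.5)
1/√457 = 0.046778;  1/√9185 = 0.010434
W = 10·13.6·(0.046778 − 0.010434) = 4.9428 kWh/t

W = 4.9428 kWh/t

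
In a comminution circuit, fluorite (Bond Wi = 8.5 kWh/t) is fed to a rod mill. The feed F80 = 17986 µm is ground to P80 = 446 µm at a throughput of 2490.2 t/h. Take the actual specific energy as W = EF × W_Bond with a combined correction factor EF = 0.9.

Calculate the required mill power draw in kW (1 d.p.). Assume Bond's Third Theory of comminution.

P = 7600.0 kW

W = 10 Wi / √P80 − 10 Wi / √F80
W = 10·8.5·(1/√446 − 1/√17986) = 10·8.5·(0.039895) = 3.3911 kWh/t
Apply correction: 3.3911 × 0.9 = 3.0520 kWh/t
Power = W × throughput = 3.0520 kWh/t × 2490.2 t/h = 7600.0 kW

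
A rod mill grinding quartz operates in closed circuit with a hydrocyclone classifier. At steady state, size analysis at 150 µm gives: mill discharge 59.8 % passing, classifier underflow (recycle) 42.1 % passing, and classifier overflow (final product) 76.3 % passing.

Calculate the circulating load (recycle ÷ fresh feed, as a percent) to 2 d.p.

Classifier node, passing 150 µm:
Fd + Rd = Ru + Fo ⇒ R/F = (o−d)/(d−u)
r = (76.3 − 59.8)/(59.8 − 42.1) = 16.5/17.7 = 0.9322
CL = 100·r = 93.22 %

CL = 93.22 %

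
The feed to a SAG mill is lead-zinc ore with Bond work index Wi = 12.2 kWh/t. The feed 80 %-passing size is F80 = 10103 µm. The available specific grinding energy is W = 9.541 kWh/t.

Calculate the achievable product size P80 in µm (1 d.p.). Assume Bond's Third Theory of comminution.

P80 = 128.7 µm

W_Bond = 10·Wi·(1/√P₈₀ − 1/√F₈₀)
1/√P80 = 1/√F80 + W/(10·Wi)
  = 9.5410/(10·12.2) + 1/√10103 = 0.078205 + 0.009949 = 0.088154
P80 = (1/0.088154)² = 11.3438² = 128.68 µm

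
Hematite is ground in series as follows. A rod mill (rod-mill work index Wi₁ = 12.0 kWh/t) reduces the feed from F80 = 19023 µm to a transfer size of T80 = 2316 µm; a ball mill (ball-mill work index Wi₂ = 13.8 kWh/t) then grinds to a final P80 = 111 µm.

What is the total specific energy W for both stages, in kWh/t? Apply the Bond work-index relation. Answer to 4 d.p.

W_Bond = 10·Wi·(1/√P₈₀ − 1/√F₈₀)
Stage 1 (19023→2316 µm, Wi₁=12.0): W₁ = 10·12.0·(0.020779 − 0.007250) = 1.6235 kWh/t
Stage 2 (2316→111 µm, Wi₂=13.8): W₂ = 10·13.8·(0.094916 − 0.020779) = 10.2308 kWh/t
W = W₁ + W₂ = 1.6235 + 10.2308 = 11.8543 kWh/t

W = 11.8543 kWh/t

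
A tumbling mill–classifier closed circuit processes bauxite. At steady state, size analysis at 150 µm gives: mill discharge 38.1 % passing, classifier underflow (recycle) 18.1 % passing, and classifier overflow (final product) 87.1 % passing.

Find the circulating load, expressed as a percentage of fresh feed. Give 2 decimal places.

CL = 245.00 %

Mass balance on the −150 µm fraction:
r = (o − d)/(d − u)
r = (87.1 − 38.1)/(38.1 − 18.1) = 49.0/20.0 = 2.4500
CL = 100·r = 245.00 %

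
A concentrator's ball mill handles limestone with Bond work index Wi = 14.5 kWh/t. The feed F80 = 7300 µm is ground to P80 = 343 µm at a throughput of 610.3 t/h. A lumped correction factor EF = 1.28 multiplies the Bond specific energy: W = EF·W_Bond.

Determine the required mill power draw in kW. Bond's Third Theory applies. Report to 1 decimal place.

Bond: W = 10·Wi·(1/√P80 − 1/√F80)
W = 10·14.5·(1/√343 − 1/√7300) = 10·14.5·(0.042291) = 6.1322 kWh/t
Corrected W = EF·W_Bond = 1.28·6.1322 = 7.8492 kWh/t
Power = W × throughput = 7.8492 kWh/t × 610.3 t/h = 4790.4 kW

P = 4790.4 kW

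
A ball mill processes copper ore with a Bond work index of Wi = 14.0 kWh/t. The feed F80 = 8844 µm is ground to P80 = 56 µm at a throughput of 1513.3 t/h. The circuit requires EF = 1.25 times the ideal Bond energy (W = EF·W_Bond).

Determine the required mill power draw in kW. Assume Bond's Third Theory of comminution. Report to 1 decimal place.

P = 32573.0 kW

Bond:  W = 10 Wi (1/√P − 1/√F)
W = 10·14.0·(1/√56 − 1/√8844) = 10·14.0·(0.122997) = 17.2196 kWh/t
With EF = 1.25: W = 17.2196·1.25 = 21.5245 kWh/t
P_mill = W·ṁ = 21.5245·1513.3 = 32573.0 kW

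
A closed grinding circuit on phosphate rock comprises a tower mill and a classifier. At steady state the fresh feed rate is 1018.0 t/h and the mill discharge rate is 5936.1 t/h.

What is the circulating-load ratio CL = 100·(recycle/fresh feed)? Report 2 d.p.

Steady state: M = F + R.
R = M − F = 5936.1 − 1018.0 = 4918.1 t/h
CL = 100·R/F = 100·4918.1/1018.0 = 483.11 %

CL = 483.11 %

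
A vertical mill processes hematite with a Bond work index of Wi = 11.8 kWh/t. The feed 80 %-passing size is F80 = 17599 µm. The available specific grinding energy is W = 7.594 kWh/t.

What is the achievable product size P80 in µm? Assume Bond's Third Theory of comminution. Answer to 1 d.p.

Bond:  W = 10 Wi (1/√P − 1/√F)
P80^-0.5 = F80^-0.5 + W/(10 Wi)
  = 7.5940/(10·11.8) + 1/√17599 = 0.064356 + 0.007538 = 0.071894
P80 = (1/0.071894)² = 13.9094² = 193.47 µm

P80 = 193.5 µm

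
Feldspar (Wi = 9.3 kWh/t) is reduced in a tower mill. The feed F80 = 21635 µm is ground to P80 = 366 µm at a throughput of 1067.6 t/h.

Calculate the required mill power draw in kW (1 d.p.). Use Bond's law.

P = 4514.8 kW

Bond:  W = 10 Wi (1/√P − 1/√F)
W = 10·9.3·(1/√366 − 1/√21635) = 10·9.3·(0.045472) = 4.2289 kWh/t
P = W·T = 4.2289·1067.6 = 4514.8 kW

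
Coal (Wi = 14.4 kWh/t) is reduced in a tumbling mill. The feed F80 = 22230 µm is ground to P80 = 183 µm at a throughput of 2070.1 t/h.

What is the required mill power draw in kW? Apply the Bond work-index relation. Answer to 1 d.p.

P = 20036.4 kW

W_Bond = 10·Wi·(1/√P₈₀ − 1/√F₈₀)
W = 10·14.4·(1/√183 − 1/√22230) = 10·14.4·(0.067215) = 9.6790 kWh/t
P = W·T = 9.6790·2070.1 = 20036.4 kW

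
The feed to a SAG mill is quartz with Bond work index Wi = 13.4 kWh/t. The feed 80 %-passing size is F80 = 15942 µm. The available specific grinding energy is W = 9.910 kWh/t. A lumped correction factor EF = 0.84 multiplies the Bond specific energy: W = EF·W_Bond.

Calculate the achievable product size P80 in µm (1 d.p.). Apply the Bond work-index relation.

P80 = 108.6 µm

W_Bond = 10·Wi·(1/√P₈₀ − 1/√F₈₀)
W_Bond = W / EF = 9.910 / 0.84 = 11.7976 kWh/t
⇒ 1/√P80 = W_Bond/(10·Wi) + 1/√F80
  = 11.7976/(10·13.4) + 1/√15942 = 0.088042 + 0.007920 = 0.095962
P80 = (1/0.095962)² = 10.4208² = 108.59 µm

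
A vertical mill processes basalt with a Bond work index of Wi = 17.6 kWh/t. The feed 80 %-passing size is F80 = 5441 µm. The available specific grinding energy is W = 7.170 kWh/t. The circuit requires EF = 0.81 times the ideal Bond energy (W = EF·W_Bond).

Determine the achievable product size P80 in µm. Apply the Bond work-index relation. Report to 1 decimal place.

P80 = 245.3 µm

W = 10·Wi·(P80^(-½) − F80^(-½))
W_Bond = W / EF = 7.170 / 0.81 = 8.8519 kWh/t
P80^(−½) = W_Bond/(10 Wi) + F80^(−½)
  = 8.8519/(10·17.6) + 1/√5441 = 0.050295 + 0.013557 = 0.063852
P80 = (1/0.063852)² = 15.6613² = 245.28 µm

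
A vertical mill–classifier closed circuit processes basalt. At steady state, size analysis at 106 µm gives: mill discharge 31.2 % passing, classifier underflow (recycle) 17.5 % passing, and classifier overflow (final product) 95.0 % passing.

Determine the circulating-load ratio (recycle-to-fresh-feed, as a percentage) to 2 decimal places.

CL = 465.69 %

Mass balance on the −106 µm fraction:
(1+r)d = ru + o → r = (o−d)/(d−u)
r = (95.0 − 31.2)/(31.2 − 17.5) = 63.8/13.7 = 4.6569
CL = 100·r = 465.69 %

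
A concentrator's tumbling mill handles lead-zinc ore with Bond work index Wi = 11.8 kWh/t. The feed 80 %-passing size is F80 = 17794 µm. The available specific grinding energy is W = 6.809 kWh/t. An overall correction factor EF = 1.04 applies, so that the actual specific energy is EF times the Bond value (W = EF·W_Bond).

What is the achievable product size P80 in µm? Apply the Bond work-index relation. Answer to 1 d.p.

P80 = 252.1 µm

W_Bond = 10·Wi·(1/√P₈₀ − 1/√F₈₀)
W_Bond = W / EF = 6.809 / 1.04 = 6.5471 kWh/t
⇒ 1/√P80 = W_Bond/(10 Wi) + 1/√F80
  = 6.5471/(10·11.8) + 1/√17794 = 0.055484 + 0.007497 = 0.062981
P80 = (1/0.062981)² = 15.8779² = 252.11 µm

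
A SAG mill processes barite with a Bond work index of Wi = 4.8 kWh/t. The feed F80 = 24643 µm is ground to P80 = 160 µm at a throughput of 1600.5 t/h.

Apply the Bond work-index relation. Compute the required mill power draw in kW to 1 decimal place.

P = 5584.1 kW

W = 10·Wi·[P80^(−½) − F80^(−½)]
W = 10·4.8·(1/√160 − 1/√24643) = 10·4.8·(0.072687) = 3.4890 kWh/t
P_mill = W·ṁ = 3.4890·1600.5 = 5584.1 kW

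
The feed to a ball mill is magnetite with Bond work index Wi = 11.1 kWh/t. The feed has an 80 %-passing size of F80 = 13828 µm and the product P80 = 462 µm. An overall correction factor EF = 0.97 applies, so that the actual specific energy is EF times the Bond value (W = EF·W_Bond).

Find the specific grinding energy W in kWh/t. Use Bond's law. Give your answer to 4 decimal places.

W_Bond = 10·Wi·(1/√P₈₀ − 1/√F₈₀)
1/√462 = 0.046524;  1/√13828 = 0.008504
W = 10·11.1·(0.046524 − 0.008504) = 4.2202 kWh/t
Corrected W = EF·W_Bond = 0.97·4.2202 = 4.0936 kWh/t

W = 4.0936 kWh/t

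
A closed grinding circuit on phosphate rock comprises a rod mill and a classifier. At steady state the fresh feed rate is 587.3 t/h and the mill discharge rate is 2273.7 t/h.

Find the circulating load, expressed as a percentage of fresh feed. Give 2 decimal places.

CL = 287.14 %

Mill node: discharge = fresh + recycle.
R = M − F = 2273.7 − 587.3 = 1686.4 t/h
CL = 100·R/F = 100·1686.4/587.3 = 287.14 %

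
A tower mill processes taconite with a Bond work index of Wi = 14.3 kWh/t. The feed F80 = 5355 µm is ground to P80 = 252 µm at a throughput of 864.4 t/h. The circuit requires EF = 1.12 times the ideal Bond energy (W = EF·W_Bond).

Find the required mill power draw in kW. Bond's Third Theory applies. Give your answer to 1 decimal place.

W = 10 Wi (P80^-0.5 − F80^-0.5)
W = 10·14.3·(1/√252 − 1/√5355) = 10·14.3·(0.049329) = 7.0540 kWh/t
Apply correction: 7.0540 × 1.12 = 7.9005 kWh/t
Power = W × throughput = 7.9005 kWh/t × 864.4 t/h = 6829.2 kW

P = 6829.2 kW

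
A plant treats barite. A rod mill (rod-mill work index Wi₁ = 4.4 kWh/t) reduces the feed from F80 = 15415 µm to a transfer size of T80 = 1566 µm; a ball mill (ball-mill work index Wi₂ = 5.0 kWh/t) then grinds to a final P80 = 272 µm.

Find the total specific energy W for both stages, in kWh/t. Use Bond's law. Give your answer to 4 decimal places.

W = 2.5257 kWh/t

W = 10 Wi (P80^-0.5 − F80^-0.5)
Stage 1 (15415→1566 µm, Wi₁=4.4): W₁ = 10·4.4·(0.025270 − 0.008054) = 0.7575 kWh/t
Stage 2 (1566→272 µm, Wi₂=5.0): W₂ = 10·5.0·(0.060634 − 0.025270) = 1.7682 kWh/t
W = W₁ + W₂ = 0.7575 + 1.7682 = 2.5257 kWh/t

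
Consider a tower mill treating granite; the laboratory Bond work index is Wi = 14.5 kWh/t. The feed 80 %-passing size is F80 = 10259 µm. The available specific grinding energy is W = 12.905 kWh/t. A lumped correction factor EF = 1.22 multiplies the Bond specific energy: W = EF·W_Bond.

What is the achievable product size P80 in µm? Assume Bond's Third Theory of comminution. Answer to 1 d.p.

W = 10·Wi·(P80^(-½) − F80^(-½))
W_Bond = W / EF = 12.905 / 1.22 = 10.5779 kWh/t
P80^-0.5 = F80^-0.5 + W_Bond/(10 Wi)
  = 10.5779/(10·14.5) + 1/√10259 = 0.072951 + 0.009873 = 0.082824
P80 = (1/0.082824)² = 12.0738² = 145.78 µm

P80 = 145.8 µm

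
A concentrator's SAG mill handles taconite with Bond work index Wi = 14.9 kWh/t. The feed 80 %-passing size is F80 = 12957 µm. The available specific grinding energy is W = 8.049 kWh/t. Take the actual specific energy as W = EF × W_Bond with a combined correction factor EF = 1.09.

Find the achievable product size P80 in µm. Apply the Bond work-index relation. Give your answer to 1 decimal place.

P80 = 293.8 µm

Bond: W = 10·Wi·(1/√P80 − 1/√F80)
W_Bond = W / EF = 8.049 / 1.09 = 7.3844 kWh/t
1/√P80 = 1/√F80 + W_Bond/(10·Wi)
  = 7.3844/(10·14.9) + 1/√12957 = 0.049560 + 0.008785 = 0.058345
P80 = (1/0.058345)² = 17.1395² = 293.76 µm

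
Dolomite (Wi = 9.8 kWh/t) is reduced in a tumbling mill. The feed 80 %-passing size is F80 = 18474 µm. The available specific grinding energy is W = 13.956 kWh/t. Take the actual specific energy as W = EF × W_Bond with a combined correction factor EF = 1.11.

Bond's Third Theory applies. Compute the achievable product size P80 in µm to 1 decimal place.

P80 = 54.3 µm

Bond: W = 10·Wi·(1/√P80 − 1/√F80)
W_Bond = W / EF = 13.956 / 1.11 = 12.5730 kWh/t
⇒ 1/√P80 = W_Bond/(10 Wi) + 1/√F80
  = 12.5730/(10·9.8) + 1/√18474 = 0.128296 + 0.007357 = 0.135653
P80 = (1/0.135653)² = 7.3718² = 54.34 µm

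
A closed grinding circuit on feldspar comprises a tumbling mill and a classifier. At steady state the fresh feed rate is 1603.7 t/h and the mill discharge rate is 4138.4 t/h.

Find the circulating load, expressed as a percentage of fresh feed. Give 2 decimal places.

Steady state: M = F + R.
R = M − F = 4138.4 − 1603.7 = 2534.7 t/h
CL = 100·R/F = 100·2534.7/1603.7 = 158.05 %

CL = 158.05 %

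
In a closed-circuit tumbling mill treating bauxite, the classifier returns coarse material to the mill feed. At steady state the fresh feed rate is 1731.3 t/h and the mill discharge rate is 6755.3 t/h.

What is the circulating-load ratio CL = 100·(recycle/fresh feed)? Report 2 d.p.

CL = 290.19 %

Discharge = new feed + return, hence
R = M − F = 6755.3 − 1731.3 = 5024.0 t/h
CL = 100·R/F = 100·5024.0/1731.3 = 290.19 %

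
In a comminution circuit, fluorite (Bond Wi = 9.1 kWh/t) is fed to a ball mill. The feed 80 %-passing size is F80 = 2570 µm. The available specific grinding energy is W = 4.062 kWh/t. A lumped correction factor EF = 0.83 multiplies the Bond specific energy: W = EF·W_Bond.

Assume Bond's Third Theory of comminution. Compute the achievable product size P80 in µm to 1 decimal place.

P80 = 185.1 µm

Bond: W = 10·Wi·(1/√P80 − 1/√F80)
W_Bond = W / EF = 4.062 / 0.83 = 4.8940 kWh/t
⇒ 1/√P80 = W_Bond/(10·Wi) + 1/√F80
  = 4.8940/(10·9.1) + 1/√2570 = 0.053780 + 0.019726 = 0.073506
P80 = (1/0.073506)² = 13.6044² = 185.08 µm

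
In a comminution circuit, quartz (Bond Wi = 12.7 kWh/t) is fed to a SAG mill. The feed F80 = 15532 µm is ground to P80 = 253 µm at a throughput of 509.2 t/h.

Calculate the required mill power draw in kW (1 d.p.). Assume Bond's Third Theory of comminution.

P = 3546.8 kW

Bond:  W = 10 Wi (1/√P − 1/√F)
W = 10·12.7·(1/√253 − 1/√15532) = 10·12.7·(0.054846) = 6.9654 kWh/t
P_mill = W·ṁ = 6.9654·509.2 = 3546.8 kW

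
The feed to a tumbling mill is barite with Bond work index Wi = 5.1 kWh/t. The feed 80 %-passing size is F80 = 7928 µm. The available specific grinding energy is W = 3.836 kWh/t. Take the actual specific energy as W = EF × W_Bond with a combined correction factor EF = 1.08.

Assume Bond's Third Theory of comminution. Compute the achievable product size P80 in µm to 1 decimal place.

P80 = 152.9 µm

Bond:  W = 10 Wi (1/√P − 1/√F)
W_Bond = W / EF = 3.836 / 1.08 = 3.5519 kWh/t
⇒ 1/√P80 = W_Bond/(10 Wi) + 1/√F80
  = 3.5519/(10·5.1) + 1/√7928 = 0.069644 + 0.011231 = 0.080875
P80 = (1/0.080875)² = 12.3647² = 152.89 µm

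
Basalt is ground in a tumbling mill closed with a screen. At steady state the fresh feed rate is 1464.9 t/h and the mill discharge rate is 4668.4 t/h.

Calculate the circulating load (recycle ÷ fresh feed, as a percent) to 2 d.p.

CL = 218.68 %

M = F + R at steady state, so:
R = M − F = 4668.4 − 1464.9 = 3203.5 t/h
CL = 100·R/F = 100·3203.5/1464.9 = 218.68 %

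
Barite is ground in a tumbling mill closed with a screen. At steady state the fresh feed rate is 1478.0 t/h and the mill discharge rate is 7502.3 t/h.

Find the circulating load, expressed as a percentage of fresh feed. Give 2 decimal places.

CL = 407.60 %

Mill node: discharge = fresh + recycle.
R = M − F = 7502.3 − 1478.0 = 6024.3 t/h
CL = 100·R/F = 100·6024.3/1478.0 = 407.60 %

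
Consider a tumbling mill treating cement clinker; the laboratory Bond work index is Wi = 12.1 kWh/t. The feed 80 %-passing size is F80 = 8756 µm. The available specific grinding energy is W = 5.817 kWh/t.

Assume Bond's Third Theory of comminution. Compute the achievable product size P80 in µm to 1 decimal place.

W = 10·Wi·[P80^(−½) − F80^(−½)]
⇒ 1/√P80 = W/(10 Wi) + 1/√F80
  = 5.8170/(10·12.1) + 1/√8756 = 0.048074 + 0.010687 = 0.058761
P80 = (1/0.058761)² = 17.0180² = 289.61 µm

P80 = 289.6 µm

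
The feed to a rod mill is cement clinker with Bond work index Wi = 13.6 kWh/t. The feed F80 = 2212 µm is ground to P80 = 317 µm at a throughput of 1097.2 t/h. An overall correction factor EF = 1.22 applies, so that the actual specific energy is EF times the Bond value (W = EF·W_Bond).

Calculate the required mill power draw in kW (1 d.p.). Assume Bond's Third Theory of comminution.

P = 6354.1 kW

Bond: W = 10·Wi·(1/√P80 − 1/√F80)
W = 10·13.6·(1/√317 − 1/√2212) = 10·13.6·(0.034903) = 4.7469 kWh/t
Apply correction: 4.7469 × 1.22 = 5.7912 kWh/t
Power = W × throughput = 5.7912 kWh/t × 1097.2 t/h = 6354.1 kW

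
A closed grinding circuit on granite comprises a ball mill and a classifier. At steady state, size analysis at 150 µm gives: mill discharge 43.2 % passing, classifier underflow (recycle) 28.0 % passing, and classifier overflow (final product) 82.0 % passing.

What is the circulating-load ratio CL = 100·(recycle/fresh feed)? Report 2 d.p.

Two-product formula at 150 µm:
(1+r)d = ru + o → r = (o−d)/(d−u)
r = (82.0 − 43.2)/(43.2 − 28.0) = 38.8/15.2 = 2.5526
CL = 100·r = 255.26 %

CL = 255.26 %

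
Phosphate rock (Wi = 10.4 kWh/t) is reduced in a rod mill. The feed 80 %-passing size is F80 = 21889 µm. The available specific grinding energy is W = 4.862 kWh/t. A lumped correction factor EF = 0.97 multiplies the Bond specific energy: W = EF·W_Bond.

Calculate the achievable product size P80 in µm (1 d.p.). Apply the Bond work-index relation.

W = 10 Wi / √P80 − 10 Wi / √F80
W_Bond = W / EF = 4.862 / 0.97 = 5.0124 kWh/t
⇒ 1/√P80 = W_Bond/(10·Wi) + 1/√F80
  = 5.0124/(10·10.4) + 1/√21889 = 0.048196 + 0.006759 = 0.054955
P80 = (1/0.054955)² = 18.1967² = 331.12 µm

P80 = 331.1 µm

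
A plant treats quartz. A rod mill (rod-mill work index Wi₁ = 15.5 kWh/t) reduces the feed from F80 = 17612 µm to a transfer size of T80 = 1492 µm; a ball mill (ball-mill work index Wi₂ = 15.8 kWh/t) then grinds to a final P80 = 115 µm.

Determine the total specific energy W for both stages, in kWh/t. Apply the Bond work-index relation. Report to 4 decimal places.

W = 10·Wi·[P80^(−½) − F80^(−½)]
Stage 1 (17612→1492 µm, Wi₁=15.5): W₁ = 10·15.5·(0.025889 − 0.007535) = 2.8448 kWh/t
Stage 2 (1492→115 µm, Wi₂=15.8): W₂ = 10·15.8·(0.093250 − 0.025889) = 10.6431 kWh/t
W = W₁ + W₂ = 2.8448 + 10.6431 = 13.4880 kWh/t

W = 13.4880 kWh/t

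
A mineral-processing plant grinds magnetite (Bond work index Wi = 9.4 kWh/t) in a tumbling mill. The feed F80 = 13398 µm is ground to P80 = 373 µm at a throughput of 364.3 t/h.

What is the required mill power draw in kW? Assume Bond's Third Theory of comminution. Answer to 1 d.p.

W = 10 Wi (1/√P80 − 1/√F80)  [Bond]
W = 10·9.4·(1/√373 − 1/√13398) = 10·9.4·(0.043139) = 4.0550 kWh/t
P = W·T = 4.0550·364.3 = 1477.3 kW

P = 1477.3 kW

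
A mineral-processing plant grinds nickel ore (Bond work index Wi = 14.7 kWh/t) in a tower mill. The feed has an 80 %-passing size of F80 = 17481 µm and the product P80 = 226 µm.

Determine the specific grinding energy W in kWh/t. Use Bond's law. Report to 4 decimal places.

W = 10 Wi (P80^-0.5 − F80^-0.5)
1/√226 = 0.066519;  1/√17481 = 0.007563
W = 10·14.7·(0.066519 − 0.007563) = 8.6665 kWh/t

W = 8.6665 kWh/t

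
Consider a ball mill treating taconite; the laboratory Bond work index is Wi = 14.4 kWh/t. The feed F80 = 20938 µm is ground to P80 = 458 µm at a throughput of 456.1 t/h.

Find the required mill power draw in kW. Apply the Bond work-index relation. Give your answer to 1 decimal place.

W = 10·Wi·(P80^(-½) − F80^(-½))
W = 10·14.4·(1/√458 − 1/√20938) = 10·14.4·(0.039816) = 5.7335 kWh/t
P = W·T = 5.7335·456.1 = 2615.1 kW

P = 2615.1 kW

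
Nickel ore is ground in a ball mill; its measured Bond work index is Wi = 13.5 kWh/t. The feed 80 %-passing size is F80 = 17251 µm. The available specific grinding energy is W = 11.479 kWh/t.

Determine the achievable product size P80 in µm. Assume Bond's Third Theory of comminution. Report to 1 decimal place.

P80 = 116.5 µm

W = 10 Wi (P80^-0.5 − F80^-0.5)
1/√P80 = 1/√F80 + W/(10·Wi)
  = 11.4790/(10·13.5) + 1/√17251 = 0.085030 + 0.007614 = 0.092643
P80 = (1/0.092643)² = 10.7941² = 116.51 µm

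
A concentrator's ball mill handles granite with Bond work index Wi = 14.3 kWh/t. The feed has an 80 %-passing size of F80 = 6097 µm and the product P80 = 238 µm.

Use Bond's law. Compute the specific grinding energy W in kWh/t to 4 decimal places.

W = 10·Wi·[P80^(−½) − F80^(−½)]
1/√238 = 0.064820;  1/√6097 = 0.012807
W = 10·14.3·(0.064820 − 0.012807) = 7.4379 kWh/t

W = 7.4379 kWh/t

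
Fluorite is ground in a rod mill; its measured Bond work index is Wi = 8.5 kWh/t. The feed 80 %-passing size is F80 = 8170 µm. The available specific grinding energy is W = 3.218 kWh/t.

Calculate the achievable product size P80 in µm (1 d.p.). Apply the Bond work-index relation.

P80 = 417.8 µm

W = 10·Wi·(P80^(-½) − F80^(-½))
P80^(−½) = W/(10 Wi) + F80^(−½)
  = 3.2180/(10·8.5) + 1/√8170 = 0.037859 + 0.011063 = 0.048922
P80 = (1/0.048922)² = 20.4406² = 417.82 µm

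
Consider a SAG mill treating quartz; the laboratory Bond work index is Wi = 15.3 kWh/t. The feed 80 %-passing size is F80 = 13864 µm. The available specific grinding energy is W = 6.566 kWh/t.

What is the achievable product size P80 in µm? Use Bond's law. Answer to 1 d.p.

Bond:  W = 10 Wi (1/√P − 1/√F)
1/√P80 = 1/√F80 + W/(10·Wi)
  = 6.5660/(10·15.3) + 1/√13864 = 0.042915 + 0.008493 = 0.051408
P80 = (1/0.051408)² = 19.4523² = 378.39 µm

P80 = 378.4 µm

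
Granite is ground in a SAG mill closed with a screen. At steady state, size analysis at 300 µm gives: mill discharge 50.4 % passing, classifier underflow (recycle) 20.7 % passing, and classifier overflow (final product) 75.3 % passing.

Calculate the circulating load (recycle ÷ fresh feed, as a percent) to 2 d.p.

CL = 83.84 %

Two-product formula at 300 µm:
(1+r)·d = r·u + o ⇒ r = (o−d)/(d−u)
r = (75.3 − 50.4)/(50.4 − 20.7) = 24.9/29.7 = 0.8384
CL = 100·r = 83.84 %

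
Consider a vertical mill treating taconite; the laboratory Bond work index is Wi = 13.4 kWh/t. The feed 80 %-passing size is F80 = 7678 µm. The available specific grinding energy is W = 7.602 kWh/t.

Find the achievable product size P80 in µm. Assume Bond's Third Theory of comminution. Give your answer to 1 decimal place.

W = 10 Wi / √P80 − 10 Wi / √F80
P80^-0.5 = F80^-0.5 + W/(10 Wi)
  = 7.6020/(10·13.4) + 1/√7678 = 0.056731 + 0.011412 = 0.068144
P80 = (1/0.068144)² = 14.6749² = 215.35 µm

P80 = 215.4 µm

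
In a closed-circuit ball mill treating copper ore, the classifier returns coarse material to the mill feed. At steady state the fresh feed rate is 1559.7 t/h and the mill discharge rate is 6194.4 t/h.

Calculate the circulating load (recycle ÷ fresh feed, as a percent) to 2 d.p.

Mill node: discharge = fresh + recycle.
R = M − F = 6194.4 − 1559.7 = 4634.7 t/h
CL = 100·R/F = 100·4634.7/1559.7 = 297.15 %

CL = 297.15 %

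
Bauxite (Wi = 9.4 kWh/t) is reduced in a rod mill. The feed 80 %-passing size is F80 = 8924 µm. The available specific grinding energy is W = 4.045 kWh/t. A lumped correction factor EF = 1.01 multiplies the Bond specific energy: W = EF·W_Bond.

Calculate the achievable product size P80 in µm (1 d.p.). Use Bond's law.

W = 10·Wi·[P80^(−½) − F80^(−½)]
W_Bond = W / EF = 4.045 / 1.01 = 4.0050 kWh/t
⇒ 1/√P80 = W_Bond/(10 Wi) + 1/√F80
  = 4.0050/(10·9.4) + 1/√8924 = 0.042606 + 0.010586 = 0.053192
P80 = (1/0.053192)² = 18.8000² = 353.44 µm

P80 = 353.4 µm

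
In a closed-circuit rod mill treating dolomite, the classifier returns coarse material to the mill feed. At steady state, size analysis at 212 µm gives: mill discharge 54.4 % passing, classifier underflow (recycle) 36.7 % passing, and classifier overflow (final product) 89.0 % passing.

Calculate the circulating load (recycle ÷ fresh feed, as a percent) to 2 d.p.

Let r = R/F. Size balance at 212 µm:
(1+r)d = ru + o → r = (o−d)/(d−u)
r = (89.0 − 54.4)/(54.4 − 36.7) = 34.6/17.7 = 1.9548
CL = 100·r = 195.48 %

CL = 195.48 %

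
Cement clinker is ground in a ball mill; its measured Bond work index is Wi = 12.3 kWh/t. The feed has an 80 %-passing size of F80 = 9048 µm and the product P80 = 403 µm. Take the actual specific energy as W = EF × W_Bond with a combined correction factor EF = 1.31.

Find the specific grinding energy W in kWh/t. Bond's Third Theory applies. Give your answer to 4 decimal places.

W = 6.3325 kWh/t

W = 10 Wi / √P80 − 10 Wi / √F80
1/√403 = 0.049814;  1/√9048 = 0.010513
W = 10·12.3·(0.049814 − 0.010513) = 4.8340 kWh/t
W_actual = 1.31 × 4.8340 = 6.3325 kWh/t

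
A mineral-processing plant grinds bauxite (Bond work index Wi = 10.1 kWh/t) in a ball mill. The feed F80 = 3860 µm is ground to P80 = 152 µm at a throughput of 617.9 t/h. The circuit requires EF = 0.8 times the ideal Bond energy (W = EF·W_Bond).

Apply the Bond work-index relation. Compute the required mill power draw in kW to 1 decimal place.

W = 10·Wi·(P80^(-½) − F80^(-½))
W = 10·10.1·(1/√152 − 1/√3860) = 10·10.1·(0.065015) = 6.5665 kWh/t
Apply correction: 6.5665 × 0.8 = 5.2532 kWh/t
P_mill = W·ṁ = 5.2532·617.9 = 3246.0 kW

P = 3246.0 kW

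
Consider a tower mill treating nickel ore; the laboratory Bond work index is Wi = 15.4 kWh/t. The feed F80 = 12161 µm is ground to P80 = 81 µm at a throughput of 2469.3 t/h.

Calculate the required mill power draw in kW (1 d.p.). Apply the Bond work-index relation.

P = 38804.1 kW

W = 10·Wi·[P80^(−½) − F80^(−½)]
W = 10·15.4·(1/√81 − 1/√12161) = 10·15.4·(0.102043) = 15.7146 kWh/t
Power = W × throughput = 15.7146 kWh/t × 2469.3 t/h = 38804.1 kW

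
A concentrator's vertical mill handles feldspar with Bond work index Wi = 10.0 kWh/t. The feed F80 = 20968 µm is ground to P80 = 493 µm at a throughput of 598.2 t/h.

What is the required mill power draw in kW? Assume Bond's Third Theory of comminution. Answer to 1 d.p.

W = 10·Wi·[P80^(−½) − F80^(−½)]
W = 10·10.0·(1/√493 − 1/√20968) = 10·10.0·(0.038132) = 3.8132 kWh/t
Power = W × throughput = 3.8132 kWh/t × 598.2 t/h = 2281.0 kW

P = 2281.0 kW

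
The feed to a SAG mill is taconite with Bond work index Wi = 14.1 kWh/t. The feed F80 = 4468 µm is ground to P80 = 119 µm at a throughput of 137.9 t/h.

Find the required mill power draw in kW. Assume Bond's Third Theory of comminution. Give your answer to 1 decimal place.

P = 1491.5 kW

W = 10·Wi·(P80^(-½) − F80^(-½))
W = 10·14.1·(1/√119 − 1/√4468) = 10·14.1·(0.076709) = 10.8160 kWh/t
P_mill = W·ṁ = 10.8160·137.9 = 1491.5 kW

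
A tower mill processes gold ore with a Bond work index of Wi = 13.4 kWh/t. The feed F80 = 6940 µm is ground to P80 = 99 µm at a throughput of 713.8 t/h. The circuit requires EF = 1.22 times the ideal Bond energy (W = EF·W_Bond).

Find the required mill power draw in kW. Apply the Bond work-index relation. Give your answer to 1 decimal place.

P = 10327.2 kW

Bond: W = 10·Wi·(1/√P80 − 1/√F80)
W = 10·13.4·(1/√99 − 1/√6940) = 10·13.4·(0.088500) = 11.8590 kWh/t
Apply correction: 11.8590 × 1.22 = 14.4680 kWh/t
P_mill = W·ṁ = 14.4680·713.8 = 10327.2 kW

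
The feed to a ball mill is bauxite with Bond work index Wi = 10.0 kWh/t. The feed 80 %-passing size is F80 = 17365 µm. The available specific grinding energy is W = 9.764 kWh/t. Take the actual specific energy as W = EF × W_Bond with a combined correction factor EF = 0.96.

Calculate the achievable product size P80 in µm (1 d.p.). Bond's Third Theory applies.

P80 = 83.7 µm

W = 10 Wi (1/√P80 − 1/√F80)  [Bond]
W_Bond = W / EF = 9.764 / 0.96 = 10.1708 kWh/t
P80^-0.5 = F80^-0.5 + W_Bond/(10 Wi)
  = 10.1708/(10·10.0) + 1/√17365 = 0.101708 + 0.007589 = 0.109297
P80 = (1/0.109297)² = 9.1494² = 83.71 µm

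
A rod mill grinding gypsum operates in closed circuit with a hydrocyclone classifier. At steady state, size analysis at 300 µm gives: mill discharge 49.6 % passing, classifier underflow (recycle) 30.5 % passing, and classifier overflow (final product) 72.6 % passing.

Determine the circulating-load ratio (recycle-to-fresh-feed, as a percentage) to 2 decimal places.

CL = 120.42 %

Two-product formula at 300 µm:
Fd + Rd = Ru + Fo ⇒ R/F = (o−d)/(d−u)
r = (72.6 − 49.6)/(49.6 − 30.5) = 23.0/19.1 = 1.2042
CL = 100·r = 120.42 %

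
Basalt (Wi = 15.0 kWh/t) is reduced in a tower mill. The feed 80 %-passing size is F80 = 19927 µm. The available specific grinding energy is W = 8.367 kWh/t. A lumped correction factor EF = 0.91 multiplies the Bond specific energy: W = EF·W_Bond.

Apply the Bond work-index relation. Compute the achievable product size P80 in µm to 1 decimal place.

P80 = 213.9 µm

W = 10·Wi·(P80^(-½) − F80^(-½))
W_Bond = W / EF = 8.367 / 0.91 = 9.1945 kWh/t
⇒ 1/√P80 = W_Bond/(10 Wi) + 1/√F80
  = 9.1945/(10·15.0) + 1/√19927 = 0.061297 + 0.007084 = 0.068381
P80 = (1/0.068381)² = 14.6240² = 213.86 µm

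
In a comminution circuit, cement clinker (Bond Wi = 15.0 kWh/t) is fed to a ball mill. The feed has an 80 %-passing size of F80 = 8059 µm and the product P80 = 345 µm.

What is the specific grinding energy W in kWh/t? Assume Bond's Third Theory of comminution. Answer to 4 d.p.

Bond: W = 10·Wi·(1/√P80 − 1/√F80)
1/√345 = 0.053838;  1/√8059 = 0.011139
W = 10·15.0·(0.053838 − 0.011139) = 6.4048 kWh/t

W = 6.4048 kWh/t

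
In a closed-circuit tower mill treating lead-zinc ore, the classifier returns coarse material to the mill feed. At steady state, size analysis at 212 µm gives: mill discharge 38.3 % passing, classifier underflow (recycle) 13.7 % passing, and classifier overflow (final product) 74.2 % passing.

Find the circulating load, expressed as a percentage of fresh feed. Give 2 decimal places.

CL = 145.93 %

Mass balance on the −212 µm fraction:
(1+r)·d = r·u + o ⇒ r = (o−d)/(d−u)
r = (74.2 − 38.3)/(38.3 − 13.7) = 35.9/24.6 = 1.4593
CL = 100·r = 145.93 %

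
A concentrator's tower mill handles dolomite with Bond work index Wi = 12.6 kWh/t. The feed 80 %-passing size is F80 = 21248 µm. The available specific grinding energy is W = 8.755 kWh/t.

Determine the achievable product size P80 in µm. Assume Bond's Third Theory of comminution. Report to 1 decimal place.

P80 = 171.6 µm

W_Bond = 10·Wi·(1/√P₈₀ − 1/√F₈₀)
P80^-0.5 = F80^-0.5 + W/(10 Wi)
  = 8.7550/(10·12.6) + 1/√21248 = 0.069484 + 0.006860 = 0.076344
P80 = (1/0.076344)² = 13.0985² = 171.57 µm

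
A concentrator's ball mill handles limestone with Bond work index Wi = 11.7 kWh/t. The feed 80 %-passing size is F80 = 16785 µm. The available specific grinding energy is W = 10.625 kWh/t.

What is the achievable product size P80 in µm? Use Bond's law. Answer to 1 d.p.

P80 = 103.0 µm

Bond:  W = 10 Wi (1/√P − 1/√F)
⇒ 1/√P80 = W/(10 Wi) + 1/√F80
  = 10.6250/(10·11.7) + 1/√16785 = 0.090812 + 0.007719 = 0.098531
P80 = (1/0.098531)² = 10.1491² = 103.00 µm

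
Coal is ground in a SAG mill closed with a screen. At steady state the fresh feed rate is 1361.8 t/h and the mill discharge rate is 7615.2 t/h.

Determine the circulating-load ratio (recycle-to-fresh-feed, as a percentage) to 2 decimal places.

CL = 459.20 %

Steady state: M = F + R.
R = M − F = 7615.2 − 1361.8 = 6253.4 t/h
CL = 100·R/F = 100·6253.4/1361.8 = 459.20 %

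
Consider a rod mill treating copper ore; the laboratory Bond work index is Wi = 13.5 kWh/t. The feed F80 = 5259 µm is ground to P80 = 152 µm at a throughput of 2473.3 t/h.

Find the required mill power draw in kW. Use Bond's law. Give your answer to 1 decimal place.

P = 22478.3 kW

W_Bond = 10·Wi·(1/√P₈₀ − 1/√F₈₀)
W = 10·13.5·(1/√152 − 1/√5259) = 10·13.5·(0.067321) = 9.0884 kWh/t
P = W·T = 9.0884·2473.3 = 22478.3 kW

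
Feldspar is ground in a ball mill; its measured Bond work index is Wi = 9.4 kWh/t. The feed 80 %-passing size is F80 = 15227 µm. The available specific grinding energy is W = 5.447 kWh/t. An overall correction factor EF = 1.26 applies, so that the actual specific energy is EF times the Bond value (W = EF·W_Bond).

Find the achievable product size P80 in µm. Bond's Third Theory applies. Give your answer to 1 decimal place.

P80 = 341.8 µm

W = 10 Wi / √P80 − 10 Wi / √F80
W_Bond = W / EF = 5.447 / 1.26 = 4.3230 kWh/t
P80^(−½) = W_Bond/(10 Wi) + F80^(−½)
  = 4.3230/(10·9.4) + 1/√15227 = 0.045990 + 0.008104 = 0.054093
P80 = (1/0.054093)² = 18.4865² = 341.75 µm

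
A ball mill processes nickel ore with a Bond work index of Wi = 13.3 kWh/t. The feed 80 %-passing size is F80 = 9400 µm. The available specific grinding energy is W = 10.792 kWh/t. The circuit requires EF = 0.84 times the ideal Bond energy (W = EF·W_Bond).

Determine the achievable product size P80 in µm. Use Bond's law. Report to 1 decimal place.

P80 = 87.5 µm

W = 10 Wi / √P80 − 10 Wi / √F80
W_Bond = W / EF = 10.792 / 0.84 = 12.8476 kWh/t
P80^(−½) = W_Bond/(10 Wi) + F80^(−½)
  = 12.8476/(10·13.3) + 1/√9400 = 0.096599 + 0.010314 = 0.106913
P80 = (1/0.106913)² = 9.3534² = 87.49 µm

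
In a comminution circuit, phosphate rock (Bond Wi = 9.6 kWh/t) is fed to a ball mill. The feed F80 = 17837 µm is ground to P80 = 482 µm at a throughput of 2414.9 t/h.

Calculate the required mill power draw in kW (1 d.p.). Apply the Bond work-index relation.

P = 8823.7 kW

W_Bond = 10·Wi·(1/√P₈₀ − 1/√F₈₀)
W = 10·9.6·(1/√482 − 1/√17837) = 10·9.6·(0.038061) = 3.6539 kWh/t
P_mill = W·ṁ = 3.6539·2414.9 = 8823.7 kW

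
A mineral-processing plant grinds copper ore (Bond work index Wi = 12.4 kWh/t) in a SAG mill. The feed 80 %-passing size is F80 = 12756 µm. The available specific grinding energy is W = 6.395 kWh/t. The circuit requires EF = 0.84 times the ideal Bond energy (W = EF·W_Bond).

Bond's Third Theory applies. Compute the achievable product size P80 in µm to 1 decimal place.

Bond: W = 10·Wi·(1/√P80 − 1/√F80)
W_Bond = W / EF = 6.395 / 0.84 = 7.6131 kWh/t
P80^(−½) = W_Bond/(10 Wi) + F80^(−½)
  = 7.6131/(10·12.4) + 1/√12756 = 0.061396 + 0.008854 = 0.070250
P80 = (1/0.070250)² = 14.2349² = 202.63 µm

P80 = 202.6 µm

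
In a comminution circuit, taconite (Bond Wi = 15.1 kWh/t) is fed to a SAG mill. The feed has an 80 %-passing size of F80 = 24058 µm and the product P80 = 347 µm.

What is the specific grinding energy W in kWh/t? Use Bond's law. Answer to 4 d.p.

Bond: W = 10·Wi·(1/√P80 − 1/√F80)
1/√347 = 0.053683;  1/√24058 = 0.006447
W = 10·15.1·(0.053683 − 0.006447) = 7.1326 kWh/t

W = 7.1326 kWh/t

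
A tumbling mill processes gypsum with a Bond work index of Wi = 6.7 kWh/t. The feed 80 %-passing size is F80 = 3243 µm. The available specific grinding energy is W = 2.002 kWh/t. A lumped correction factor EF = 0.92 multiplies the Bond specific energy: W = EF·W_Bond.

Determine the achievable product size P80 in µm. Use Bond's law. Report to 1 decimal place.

W = 10 Wi / √P80 − 10 Wi / √F80
W_Bond = W / EF = 2.002 / 0.92 = 2.1761 kWh/t
⇒ 1/√P80 = W_Bond/(10 Wi) + 1/√F80
  = 2.1761/(10·6.7) + 1/√3243 = 0.032479 + 0.017560 = 0.050039
P80 = (1/0.050039)² = 19.9844² = 399.38 µm

P80 = 399.4 µm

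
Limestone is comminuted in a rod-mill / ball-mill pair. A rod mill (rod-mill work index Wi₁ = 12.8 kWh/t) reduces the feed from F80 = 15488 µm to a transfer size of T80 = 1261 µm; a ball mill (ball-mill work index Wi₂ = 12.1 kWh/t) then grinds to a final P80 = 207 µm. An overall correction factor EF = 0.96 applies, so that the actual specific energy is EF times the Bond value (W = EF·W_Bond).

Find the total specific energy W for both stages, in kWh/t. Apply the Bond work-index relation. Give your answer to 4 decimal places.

W = 10·Wi·[P80^(−½) − F80^(−½)]
Stage 1 (15488→1261 µm, Wi₁=12.8): W₁ = 10·12.8·(0.028161 − 0.008035) = 2.5760 kWh/t
Stage 2 (1261→207 µm, Wi₂=12.1): W₂ = 10·12.1·(0.069505 − 0.028161) = 5.0026 kWh/t
W = W₁ + W₂ = 2.5760 + 5.0026 = 7.5787 kWh/t
With EF = 0.96: W = 7.5787·0.96 = 7.2755 kWh/t

W = 7.2755 kWh/t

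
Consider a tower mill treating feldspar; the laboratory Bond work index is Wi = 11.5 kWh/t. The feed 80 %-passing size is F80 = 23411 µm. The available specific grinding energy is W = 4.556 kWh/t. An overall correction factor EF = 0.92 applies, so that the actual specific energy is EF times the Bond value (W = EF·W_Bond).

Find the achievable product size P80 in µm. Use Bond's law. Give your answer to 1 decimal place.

Bond:  W = 10 Wi (1/√P − 1/√F)
W_Bond = W / EF = 4.556 / 0.92 = 4.9522 kWh/t
P80^(−½) = W_Bond/(10 Wi) + F80^(−½)
  = 4.9522/(10·11.5) + 1/√23411 = 0.043062 + 0.006536 = 0.049598
P80 = (1/0.049598)² = 20.1621² = 406.51 µm

P80 = 406.5 µm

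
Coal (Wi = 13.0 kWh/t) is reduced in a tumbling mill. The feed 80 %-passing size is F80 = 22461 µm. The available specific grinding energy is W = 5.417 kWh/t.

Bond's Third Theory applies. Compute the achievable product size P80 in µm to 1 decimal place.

P80 = 427.9 µm

Bond:  W = 10 Wi (1/√P − 1/√F)
1/√P80 = 1/√F80 + W/(10·Wi)
  = 5.4170/(10·13.0) + 1/√22461 = 0.041669 + 0.006672 = 0.048342
P80 = (1/0.048342)² = 20.6861² = 427.91 µm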